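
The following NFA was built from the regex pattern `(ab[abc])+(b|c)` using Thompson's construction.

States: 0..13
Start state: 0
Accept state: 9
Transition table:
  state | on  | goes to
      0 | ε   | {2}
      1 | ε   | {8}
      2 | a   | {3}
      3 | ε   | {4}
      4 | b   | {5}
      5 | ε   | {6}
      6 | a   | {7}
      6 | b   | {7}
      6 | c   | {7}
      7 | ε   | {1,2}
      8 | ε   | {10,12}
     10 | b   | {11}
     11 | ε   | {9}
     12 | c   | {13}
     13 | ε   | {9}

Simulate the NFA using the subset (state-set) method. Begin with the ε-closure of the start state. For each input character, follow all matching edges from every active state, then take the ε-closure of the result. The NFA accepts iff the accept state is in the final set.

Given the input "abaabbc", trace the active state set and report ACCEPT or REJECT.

Answer: ACCEPT

Steps:
initial (ε-close {0}): {0,2}
'a' @ 1: {3,4}
'b' @ 2: {5,6}
'a' @ 3: {1,2,7,8,10,12}
'a' @ 4: {3,4}
'b' @ 5: {5,6}
'b' @ 6: {1,2,7,8,10,12}
'c' @ 7: {9,13}  ✓accept
end set {9,13} — state 9 in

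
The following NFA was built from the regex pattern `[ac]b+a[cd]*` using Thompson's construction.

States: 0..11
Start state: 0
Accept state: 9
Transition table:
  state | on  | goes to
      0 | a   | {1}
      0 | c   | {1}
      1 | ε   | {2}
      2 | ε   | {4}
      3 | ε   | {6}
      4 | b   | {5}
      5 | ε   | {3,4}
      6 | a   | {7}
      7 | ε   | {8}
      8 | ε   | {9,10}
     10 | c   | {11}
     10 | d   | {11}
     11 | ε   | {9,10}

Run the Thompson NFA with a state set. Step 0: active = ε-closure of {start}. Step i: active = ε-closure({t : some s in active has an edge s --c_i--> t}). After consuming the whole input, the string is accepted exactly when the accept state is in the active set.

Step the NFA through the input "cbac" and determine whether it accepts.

initial (ε-close {0}): {0}
'c' @ 1: {1,2,4}
'b' @ 2: {3,4,5,6}
'a' @ 3: {7,8,9,10}  [accepting]
'c' @ 4: {9,10,11}  [accepting]
after full input: {9,10,11}  (accept=9 in)

Answer: ACCEPT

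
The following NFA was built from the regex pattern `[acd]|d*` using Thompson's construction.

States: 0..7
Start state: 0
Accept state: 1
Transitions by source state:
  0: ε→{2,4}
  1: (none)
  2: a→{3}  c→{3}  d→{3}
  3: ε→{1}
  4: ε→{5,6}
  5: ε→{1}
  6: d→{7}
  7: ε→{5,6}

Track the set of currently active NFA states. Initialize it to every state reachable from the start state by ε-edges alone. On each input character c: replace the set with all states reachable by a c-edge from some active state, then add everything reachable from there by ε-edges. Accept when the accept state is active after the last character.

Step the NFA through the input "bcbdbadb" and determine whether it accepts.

S₀ = ε-closure({0}) = {0,1,2,4,5,6}
'b' @ 1: {}  — state set empty
rest 'cbdbadb' ignored (set empty)
after full input: {}  (accept=1 not in)

Answer: REJECT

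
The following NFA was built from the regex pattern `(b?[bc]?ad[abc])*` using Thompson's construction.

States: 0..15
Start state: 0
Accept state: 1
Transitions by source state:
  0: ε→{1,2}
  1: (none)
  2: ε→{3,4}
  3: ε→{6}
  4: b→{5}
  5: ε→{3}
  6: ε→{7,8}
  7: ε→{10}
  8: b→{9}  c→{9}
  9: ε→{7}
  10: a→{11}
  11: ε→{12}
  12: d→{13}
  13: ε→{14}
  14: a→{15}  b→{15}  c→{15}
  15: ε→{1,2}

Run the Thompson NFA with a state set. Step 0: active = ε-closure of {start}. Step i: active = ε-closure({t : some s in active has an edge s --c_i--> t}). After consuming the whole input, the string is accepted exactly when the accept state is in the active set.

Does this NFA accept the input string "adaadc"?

start: ε-closure({0}) = {0,1,2,3,4,6,7,8,10}
'a' @ 1: {11,12}
'd' @ 2: {13,14}
'a' @ 3: {1,2,3,4,6,7,8,10,15}  ✓accept
'a' @ 4: {11,12}
'd' @ 5: {13,14}
'c' @ 6: {1,2,3,4,6,7,8,10,15}  ✓accept
final: {1,2,3,4,6,7,8,10,15}; accept 1 in set

Answer: ACCEPT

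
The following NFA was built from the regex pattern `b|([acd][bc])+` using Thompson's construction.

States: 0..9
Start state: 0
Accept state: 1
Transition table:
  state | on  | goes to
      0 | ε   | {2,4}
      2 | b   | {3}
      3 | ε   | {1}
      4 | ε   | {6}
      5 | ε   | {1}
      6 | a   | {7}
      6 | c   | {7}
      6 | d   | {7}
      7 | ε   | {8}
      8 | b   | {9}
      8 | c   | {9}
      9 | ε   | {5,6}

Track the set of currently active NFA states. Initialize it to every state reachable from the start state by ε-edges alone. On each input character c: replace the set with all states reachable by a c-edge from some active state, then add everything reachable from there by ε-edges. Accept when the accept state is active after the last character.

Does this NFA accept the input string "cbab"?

Answer: ACCEPT

Steps:
S₀ = ε-closure({0}) = {0,2,4,6}
'c' @ 1: {7,8}
'b' @ 2: {1,5,6,9}  ✓accept
'a' @ 3: {7,8}
'b' @ 4: {1,5,6,9}  ✓accept
end set {1,5,6,9} — state 1 in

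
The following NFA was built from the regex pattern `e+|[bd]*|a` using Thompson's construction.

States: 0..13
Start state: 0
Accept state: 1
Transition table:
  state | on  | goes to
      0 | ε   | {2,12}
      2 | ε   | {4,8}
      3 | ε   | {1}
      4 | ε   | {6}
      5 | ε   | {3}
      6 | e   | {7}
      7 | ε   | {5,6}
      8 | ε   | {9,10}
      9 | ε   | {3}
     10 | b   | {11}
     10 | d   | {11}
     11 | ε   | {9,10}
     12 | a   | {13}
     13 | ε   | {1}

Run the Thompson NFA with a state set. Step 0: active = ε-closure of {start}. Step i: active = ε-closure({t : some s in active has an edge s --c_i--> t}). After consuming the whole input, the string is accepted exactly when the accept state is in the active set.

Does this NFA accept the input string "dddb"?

Answer: ACCEPT

Trace:
S₀ = ε-closure({0}) = {0,1,2,3,4,6,8,9,10,12}
'd' @ 1: {1,3,9,10,11}  (accept∈set)
'd' @ 2: {1,3,9,10,11}  (accept∈set)
'd' @ 3: {1,3,9,10,11}  (accept∈set)
'b' @ 4: {1,3,9,10,11}  (accept∈set)
after full input: {1,3,9,10,11}  (accept=1 in)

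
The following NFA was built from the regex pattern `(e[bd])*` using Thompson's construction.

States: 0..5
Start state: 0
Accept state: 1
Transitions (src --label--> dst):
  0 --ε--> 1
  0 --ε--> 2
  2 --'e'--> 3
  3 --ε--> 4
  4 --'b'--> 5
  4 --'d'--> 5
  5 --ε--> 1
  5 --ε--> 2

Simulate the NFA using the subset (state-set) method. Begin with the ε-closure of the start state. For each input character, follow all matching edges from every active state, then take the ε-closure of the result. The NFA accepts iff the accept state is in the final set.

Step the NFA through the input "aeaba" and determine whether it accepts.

initial (ε-close {0}): {0,1,2}
'a' @ 1: {}  — no active states
rest 'eaba' ignored (set empty)
final: {}; accept 1 not in set

Answer: REJECT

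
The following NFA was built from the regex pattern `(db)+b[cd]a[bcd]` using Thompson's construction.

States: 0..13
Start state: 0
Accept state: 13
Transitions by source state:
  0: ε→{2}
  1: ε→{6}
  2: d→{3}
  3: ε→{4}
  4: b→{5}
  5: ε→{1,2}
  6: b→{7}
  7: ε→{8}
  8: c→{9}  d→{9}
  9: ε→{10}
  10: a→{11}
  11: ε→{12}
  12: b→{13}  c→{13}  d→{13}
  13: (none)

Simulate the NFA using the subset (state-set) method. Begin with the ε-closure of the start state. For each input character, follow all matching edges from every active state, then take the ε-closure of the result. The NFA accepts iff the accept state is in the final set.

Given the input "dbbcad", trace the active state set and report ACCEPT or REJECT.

Answer: ACCEPT

Derivation:
initial (ε-close {0}): {0,2}
'd' @ 1: {3,4}
'b' @ 2: {1,2,5,6}
'b' @ 3: {7,8}
'c' @ 4: {9,10}
'a' @ 5: {11,12}
'd' @ 6: {13}  ✓accept
after full input: {13}  (accept=13 in)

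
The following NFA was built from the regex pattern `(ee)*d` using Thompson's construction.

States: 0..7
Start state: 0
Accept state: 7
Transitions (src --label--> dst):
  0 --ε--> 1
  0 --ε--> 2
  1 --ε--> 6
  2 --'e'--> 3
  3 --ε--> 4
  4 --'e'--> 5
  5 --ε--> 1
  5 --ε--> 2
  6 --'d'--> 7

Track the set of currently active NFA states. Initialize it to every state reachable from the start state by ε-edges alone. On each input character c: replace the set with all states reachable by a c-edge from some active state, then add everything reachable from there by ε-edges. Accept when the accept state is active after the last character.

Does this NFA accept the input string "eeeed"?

S₀ = ε-closure({0}) = {0,1,2,6}
'e' @ 1: {3,4}
'e' @ 2: {1,2,5,6}
'e' @ 3: {3,4}
'e' @ 4: {1,2,5,6}
'd' @ 5: {7}  ✓accept
final: {7}; accept 7 in set

Answer: ACCEPT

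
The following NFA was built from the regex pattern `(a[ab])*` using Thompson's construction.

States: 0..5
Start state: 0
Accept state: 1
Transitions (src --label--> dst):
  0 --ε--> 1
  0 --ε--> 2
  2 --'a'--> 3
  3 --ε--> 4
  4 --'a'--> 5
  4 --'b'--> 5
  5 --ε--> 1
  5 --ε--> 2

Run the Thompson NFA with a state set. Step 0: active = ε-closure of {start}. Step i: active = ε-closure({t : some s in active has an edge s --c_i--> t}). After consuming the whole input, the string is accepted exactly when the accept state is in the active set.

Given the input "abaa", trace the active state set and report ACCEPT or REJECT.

S₀ = ε-closure({0}) = {0,1,2}
'a' @ 1: {3,4}
'b' @ 2: {1,2,5}  [accepting]
'a' @ 3: {3,4}
'a' @ 4: {1,2,5}  [accepting]
end set {1,2,5} — state 1 in

Answer: ACCEPT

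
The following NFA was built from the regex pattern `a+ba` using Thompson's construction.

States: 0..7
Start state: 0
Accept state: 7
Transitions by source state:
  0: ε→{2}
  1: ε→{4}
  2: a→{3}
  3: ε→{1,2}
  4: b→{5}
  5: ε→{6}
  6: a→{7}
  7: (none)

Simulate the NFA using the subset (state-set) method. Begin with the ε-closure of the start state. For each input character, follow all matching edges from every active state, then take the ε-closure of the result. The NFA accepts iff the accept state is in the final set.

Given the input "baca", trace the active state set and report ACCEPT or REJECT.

Answer: REJECT

Steps:
S₀ = ε-closure({0}) = {0,2}
'b' @ 1: {}  — state set empty
rest 'aca' ignored (set empty)
final: {}; accept 7 not in set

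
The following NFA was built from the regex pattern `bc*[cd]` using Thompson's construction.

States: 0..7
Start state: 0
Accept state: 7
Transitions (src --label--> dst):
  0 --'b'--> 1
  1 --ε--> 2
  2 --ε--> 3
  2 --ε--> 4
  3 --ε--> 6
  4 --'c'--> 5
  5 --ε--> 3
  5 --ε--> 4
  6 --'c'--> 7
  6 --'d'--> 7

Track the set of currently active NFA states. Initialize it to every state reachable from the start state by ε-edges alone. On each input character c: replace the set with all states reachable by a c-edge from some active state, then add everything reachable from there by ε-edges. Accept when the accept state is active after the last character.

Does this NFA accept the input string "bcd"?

Answer: ACCEPT

Derivation:
initial (ε-close {0}): {0}
'b' @ 1: {1,2,3,4,6}
'c' @ 2: {3,4,5,6,7}  ✓accept
'd' @ 3: {7}  ✓accept
final: {7}; accept 7 in set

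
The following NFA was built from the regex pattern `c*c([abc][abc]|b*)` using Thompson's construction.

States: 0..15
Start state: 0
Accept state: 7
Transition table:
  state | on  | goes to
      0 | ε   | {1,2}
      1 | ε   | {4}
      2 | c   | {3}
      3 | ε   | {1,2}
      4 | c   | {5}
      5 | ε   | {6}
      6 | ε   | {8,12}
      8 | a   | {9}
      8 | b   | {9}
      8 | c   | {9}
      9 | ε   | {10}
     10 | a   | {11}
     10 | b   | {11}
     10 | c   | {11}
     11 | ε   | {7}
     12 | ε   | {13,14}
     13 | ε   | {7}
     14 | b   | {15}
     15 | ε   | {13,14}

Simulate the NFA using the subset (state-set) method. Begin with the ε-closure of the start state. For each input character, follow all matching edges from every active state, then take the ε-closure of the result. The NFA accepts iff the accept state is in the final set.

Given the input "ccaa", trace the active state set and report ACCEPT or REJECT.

Answer: ACCEPT

Trace:
S₀ = ε-closure({0}) = {0,1,2,4}
'c' @ 1: {1,2,3,4,5,6,7,8,12,13,14}  ✓accept
'c' @ 2: {1,2,3,4,5,6,7,8,9,10,12,13,14}  ✓accept
'a' @ 3: {7,9,10,11}  ✓accept
'a' @ 4: {7,11}  ✓accept
after full input: {7,11}  (accept=7 in)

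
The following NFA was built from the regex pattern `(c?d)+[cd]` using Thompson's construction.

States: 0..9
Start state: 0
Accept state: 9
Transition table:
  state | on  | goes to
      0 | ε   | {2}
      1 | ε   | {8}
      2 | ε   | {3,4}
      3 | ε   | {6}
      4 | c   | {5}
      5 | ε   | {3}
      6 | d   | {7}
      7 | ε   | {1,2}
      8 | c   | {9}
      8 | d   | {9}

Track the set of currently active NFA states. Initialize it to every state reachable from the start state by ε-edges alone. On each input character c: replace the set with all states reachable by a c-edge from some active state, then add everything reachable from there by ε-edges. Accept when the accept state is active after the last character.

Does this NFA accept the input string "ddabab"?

Answer: REJECT

Derivation:
start: ε-closure({0}) = {0,2,3,4,6}
'd' @ 1: {1,2,3,4,6,7,8}
'd' @ 2: {1,2,3,4,6,7,8,9}  (accept∈set)
'a' @ 3: {}  — no active states
rest 'bab' ignored (set empty)
end set {} — state 9 not in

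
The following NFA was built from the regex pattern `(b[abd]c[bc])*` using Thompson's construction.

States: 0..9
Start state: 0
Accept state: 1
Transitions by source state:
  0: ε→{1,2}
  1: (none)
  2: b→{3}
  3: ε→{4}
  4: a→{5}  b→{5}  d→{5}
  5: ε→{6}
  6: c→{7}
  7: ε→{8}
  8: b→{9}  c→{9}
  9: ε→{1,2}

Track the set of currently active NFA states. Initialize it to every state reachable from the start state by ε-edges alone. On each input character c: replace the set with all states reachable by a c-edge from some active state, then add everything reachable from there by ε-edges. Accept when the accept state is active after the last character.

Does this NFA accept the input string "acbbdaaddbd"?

Answer: REJECT

Steps:
initial (ε-close {0}): {0,1,2}
'a' @ 1: {}  — dead — no transitions
rest 'cbbdaaddbd' ignored (set empty)
final: {}; accept 1 not in set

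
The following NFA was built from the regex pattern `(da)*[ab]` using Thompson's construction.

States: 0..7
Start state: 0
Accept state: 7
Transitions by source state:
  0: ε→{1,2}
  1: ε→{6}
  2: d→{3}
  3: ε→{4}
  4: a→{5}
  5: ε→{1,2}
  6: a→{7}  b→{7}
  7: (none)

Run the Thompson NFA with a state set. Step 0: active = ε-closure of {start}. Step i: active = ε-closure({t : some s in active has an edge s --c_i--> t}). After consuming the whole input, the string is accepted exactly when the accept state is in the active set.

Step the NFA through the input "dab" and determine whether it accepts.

Answer: ACCEPT

Steps:
initial (ε-close {0}): {0,1,2,6}
'd' @ 1: {3,4}
'a' @ 2: {1,2,5,6}
'b' @ 3: {7}  [accepting]
after full input: {7}  (accept=7 in)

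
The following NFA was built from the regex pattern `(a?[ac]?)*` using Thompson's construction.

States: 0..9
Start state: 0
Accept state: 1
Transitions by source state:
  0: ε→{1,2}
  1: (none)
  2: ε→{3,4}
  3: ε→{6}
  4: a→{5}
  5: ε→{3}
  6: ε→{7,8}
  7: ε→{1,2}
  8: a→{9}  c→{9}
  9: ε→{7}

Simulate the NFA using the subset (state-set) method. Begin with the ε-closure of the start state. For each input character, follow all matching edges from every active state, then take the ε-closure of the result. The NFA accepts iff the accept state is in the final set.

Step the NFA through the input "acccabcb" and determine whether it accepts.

S₀ = ε-closure({0}) = {0,1,2,3,4,6,7,8}
'a' @ 1: {1,2,3,4,5,6,7,8,9}  [accepting]
'c' @ 2: {1,2,3,4,6,7,8,9}  [accepting]
'c' @ 3: {1,2,3,4,6,7,8,9}  [accepting]
'c' @ 4: {1,2,3,4,6,7,8,9}  [accepting]
'a' @ 5: {1,2,3,4,5,6,7,8,9}  [accepting]
'b' @ 6: {}  — no active states
rest 'cb' ignored (set empty)
after full input: {}  (accept=1 not in)

Answer: REJECT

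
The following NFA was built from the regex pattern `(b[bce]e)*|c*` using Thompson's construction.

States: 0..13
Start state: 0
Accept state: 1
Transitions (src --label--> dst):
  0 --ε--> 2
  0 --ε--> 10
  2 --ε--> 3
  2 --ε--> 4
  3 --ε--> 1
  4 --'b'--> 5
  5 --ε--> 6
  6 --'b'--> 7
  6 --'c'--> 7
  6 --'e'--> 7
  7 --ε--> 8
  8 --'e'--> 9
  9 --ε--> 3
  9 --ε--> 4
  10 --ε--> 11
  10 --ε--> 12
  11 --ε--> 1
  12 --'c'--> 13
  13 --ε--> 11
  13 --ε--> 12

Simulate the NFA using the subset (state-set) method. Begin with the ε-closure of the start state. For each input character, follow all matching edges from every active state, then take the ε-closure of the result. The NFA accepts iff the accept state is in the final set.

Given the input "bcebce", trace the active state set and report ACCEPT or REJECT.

initial (ε-close {0}): {0,1,2,3,4,10,11,12}
'b' @ 1: {5,6}
'c' @ 2: {7,8}
'e' @ 3: {1,3,4,9}  (accept∈set)
'b' @ 4: {5,6}
'c' @ 5: {7,8}
'e' @ 6: {1,3,4,9}  (accept∈set)
end set {1,3,4,9} — state 1 in

Answer: ACCEPT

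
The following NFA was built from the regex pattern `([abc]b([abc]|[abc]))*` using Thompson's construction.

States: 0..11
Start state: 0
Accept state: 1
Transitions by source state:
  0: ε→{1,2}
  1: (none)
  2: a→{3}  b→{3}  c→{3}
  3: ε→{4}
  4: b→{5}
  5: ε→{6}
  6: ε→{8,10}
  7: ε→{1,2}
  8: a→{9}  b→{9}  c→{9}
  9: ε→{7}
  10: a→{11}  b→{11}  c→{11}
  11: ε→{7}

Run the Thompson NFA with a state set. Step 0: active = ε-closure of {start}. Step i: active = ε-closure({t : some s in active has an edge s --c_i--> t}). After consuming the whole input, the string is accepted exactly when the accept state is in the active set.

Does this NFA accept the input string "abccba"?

start: ε-closure({0}) = {0,1,2}
'a' @ 1: {3,4}
'b' @ 2: {5,6,8,10}
'c' @ 3: {1,2,7,9,11}  ✓accept
'c' @ 4: {3,4}
'b' @ 5: {5,6,8,10}
'a' @ 6: {1,2,7,9,11}  ✓accept
final: {1,2,7,9,11}; accept 1 in set

Answer: ACCEPT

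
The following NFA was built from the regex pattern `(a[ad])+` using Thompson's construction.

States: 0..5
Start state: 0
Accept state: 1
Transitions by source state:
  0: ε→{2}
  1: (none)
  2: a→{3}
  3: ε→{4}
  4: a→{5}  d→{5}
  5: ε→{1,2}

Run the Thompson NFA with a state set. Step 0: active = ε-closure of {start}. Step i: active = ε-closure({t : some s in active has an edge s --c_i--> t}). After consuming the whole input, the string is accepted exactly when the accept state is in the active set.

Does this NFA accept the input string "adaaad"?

Answer: ACCEPT

Steps:
initial (ε-close {0}): {0,2}
'a' @ 1: {3,4}
'd' @ 2: {1,2,5}  (accept∈set)
'a' @ 3: {3,4}
'a' @ 4: {1,2,5}  (accept∈set)
'a' @ 5: {3,4}
'd' @ 6: {1,2,5}  (accept∈set)
after full input: {1,2,5}  (accept=1 in)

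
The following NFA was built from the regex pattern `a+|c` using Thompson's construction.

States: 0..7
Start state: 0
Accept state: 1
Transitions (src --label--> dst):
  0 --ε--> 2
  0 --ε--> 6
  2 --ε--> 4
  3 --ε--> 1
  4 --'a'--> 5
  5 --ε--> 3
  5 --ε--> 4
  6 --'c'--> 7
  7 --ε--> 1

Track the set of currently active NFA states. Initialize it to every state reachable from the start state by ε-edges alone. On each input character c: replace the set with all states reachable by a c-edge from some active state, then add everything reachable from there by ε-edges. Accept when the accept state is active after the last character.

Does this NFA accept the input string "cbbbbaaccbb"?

initial (ε-close {0}): {0,2,4,6}
'c' @ 1: {1,7}  ✓accept
'b' @ 2: {}  — dead — no transitions
rest 'bbbaaccbb' ignored (set empty)
final: {}; accept 1 not in set

Answer: REJECT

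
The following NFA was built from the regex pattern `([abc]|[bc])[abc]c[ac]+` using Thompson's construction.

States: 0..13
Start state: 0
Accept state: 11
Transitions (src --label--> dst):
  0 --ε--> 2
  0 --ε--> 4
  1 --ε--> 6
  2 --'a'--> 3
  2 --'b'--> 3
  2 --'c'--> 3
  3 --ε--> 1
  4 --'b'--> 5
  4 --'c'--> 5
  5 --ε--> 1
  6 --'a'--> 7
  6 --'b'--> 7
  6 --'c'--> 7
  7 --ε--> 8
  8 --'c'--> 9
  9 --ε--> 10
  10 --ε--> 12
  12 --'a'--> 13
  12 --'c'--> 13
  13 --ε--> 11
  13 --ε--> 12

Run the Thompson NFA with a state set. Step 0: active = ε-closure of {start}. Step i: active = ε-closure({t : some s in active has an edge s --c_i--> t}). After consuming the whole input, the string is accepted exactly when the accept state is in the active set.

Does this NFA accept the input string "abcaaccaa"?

Answer: ACCEPT

Steps:
S₀ = ε-closure({0}) = {0,2,4}
'a' @ 1: {1,3,6}
'b' @ 2: {7,8}
'c' @ 3: {9,10,12}
'a' @ 4: {11,12,13}  [accepting]
'a' @ 5: {11,12,13}  [accepting]
'c' @ 6: {11,12,13}  [accepting]
'c' @ 7: {11,12,13}  [accepting]
'a' @ 8: {11,12,13}  [accepting]
'a' @ 9: {11,12,13}  [accepting]
end set {11,12,13} — state 11 in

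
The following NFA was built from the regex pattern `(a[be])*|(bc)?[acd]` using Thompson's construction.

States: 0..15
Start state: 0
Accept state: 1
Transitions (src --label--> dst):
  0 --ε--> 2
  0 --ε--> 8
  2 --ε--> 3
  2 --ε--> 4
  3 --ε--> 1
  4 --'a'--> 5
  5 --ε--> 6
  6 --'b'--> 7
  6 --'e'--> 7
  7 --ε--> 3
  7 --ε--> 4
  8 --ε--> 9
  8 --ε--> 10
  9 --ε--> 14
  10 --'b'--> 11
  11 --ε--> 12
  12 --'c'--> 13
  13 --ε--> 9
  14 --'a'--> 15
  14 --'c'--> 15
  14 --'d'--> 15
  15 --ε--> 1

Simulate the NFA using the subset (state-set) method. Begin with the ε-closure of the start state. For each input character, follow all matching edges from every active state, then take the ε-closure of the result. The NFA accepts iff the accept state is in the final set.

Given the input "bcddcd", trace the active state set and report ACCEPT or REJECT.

Answer: REJECT

Trace:
start: ε-closure({0}) = {0,1,2,3,4,8,9,10,14}
'b' @ 1: {11,12}
'c' @ 2: {9,13,14}
'd' @ 3: {1,15}  ✓accept
'd' @ 4: {}  — no active states
rest 'cd' ignored (set empty)
after full input: {}  (accept=1 not in)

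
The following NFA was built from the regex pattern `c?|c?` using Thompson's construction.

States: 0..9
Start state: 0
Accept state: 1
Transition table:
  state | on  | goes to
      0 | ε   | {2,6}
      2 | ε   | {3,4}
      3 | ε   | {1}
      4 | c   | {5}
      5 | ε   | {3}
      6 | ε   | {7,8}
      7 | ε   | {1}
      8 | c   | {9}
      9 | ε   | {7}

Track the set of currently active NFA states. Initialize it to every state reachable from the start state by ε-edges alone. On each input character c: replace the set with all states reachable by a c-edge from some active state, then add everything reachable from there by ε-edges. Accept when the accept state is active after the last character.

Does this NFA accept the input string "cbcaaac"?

Answer: REJECT

Derivation:
start: ε-closure({0}) = {0,1,2,3,4,6,7,8}
'c' @ 1: {1,3,5,7,9}  ✓accept
'b' @ 2: {}  — state set empty
rest 'caaac' ignored (set empty)
end set {} — state 1 not in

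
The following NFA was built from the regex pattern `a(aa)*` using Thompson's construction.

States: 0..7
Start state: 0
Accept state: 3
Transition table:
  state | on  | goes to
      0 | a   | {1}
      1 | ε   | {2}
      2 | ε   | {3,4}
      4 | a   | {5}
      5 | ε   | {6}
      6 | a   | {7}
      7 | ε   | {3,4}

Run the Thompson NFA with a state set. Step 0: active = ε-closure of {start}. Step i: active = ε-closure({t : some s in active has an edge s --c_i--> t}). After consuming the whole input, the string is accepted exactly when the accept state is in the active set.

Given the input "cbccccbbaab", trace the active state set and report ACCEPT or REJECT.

Answer: REJECT

Steps:
S₀ = ε-closure({0}) = {0}
'c' @ 1: {}  — dead — no transitions
rest 'bccccbbaab' ignored (set empty)
final: {}; accept 3 not in set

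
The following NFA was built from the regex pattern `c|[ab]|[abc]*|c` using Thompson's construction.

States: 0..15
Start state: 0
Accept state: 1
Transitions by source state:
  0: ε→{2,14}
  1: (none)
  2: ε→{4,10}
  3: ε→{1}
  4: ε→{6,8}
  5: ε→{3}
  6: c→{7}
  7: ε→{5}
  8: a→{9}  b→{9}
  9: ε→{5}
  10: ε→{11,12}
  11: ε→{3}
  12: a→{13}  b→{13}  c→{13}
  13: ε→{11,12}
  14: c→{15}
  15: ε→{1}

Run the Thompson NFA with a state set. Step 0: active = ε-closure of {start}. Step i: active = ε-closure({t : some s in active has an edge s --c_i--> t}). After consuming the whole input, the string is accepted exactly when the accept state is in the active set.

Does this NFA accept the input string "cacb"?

start: ε-closure({0}) = {0,1,2,3,4,6,8,10,11,12,14}
'c' @ 1: {1,3,5,7,11,12,13,15}  [accepting]
'a' @ 2: {1,3,11,12,13}  [accepting]
'c' @ 3: {1,3,11,12,13}  [accepting]
'b' @ 4: {1,3,11,12,13}  [accepting]
end set {1,3,11,12,13} — state 1 in

Answer: ACCEPT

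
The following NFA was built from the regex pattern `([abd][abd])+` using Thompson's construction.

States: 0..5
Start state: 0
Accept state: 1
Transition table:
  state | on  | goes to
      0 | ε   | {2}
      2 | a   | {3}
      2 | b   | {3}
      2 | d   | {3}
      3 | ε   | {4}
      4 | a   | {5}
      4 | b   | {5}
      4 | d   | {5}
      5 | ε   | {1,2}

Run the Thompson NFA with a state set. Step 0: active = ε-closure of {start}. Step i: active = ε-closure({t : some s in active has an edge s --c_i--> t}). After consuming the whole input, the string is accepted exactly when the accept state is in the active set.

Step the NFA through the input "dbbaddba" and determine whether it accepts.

S₀ = ε-closure({0}) = {0,2}
'd' @ 1: {3,4}
'b' @ 2: {1,2,5}  ✓accept
'b' @ 3: {3,4}
'a' @ 4: {1,2,5}  ✓accept
'd' @ 5: {3,4}
'd' @ 6: {1,2,5}  ✓accept
'b' @ 7: {3,4}
'a' @ 8: {1,2,5}  ✓accept
after full input: {1,2,5}  (accept=1 in)

Answer: ACCEPT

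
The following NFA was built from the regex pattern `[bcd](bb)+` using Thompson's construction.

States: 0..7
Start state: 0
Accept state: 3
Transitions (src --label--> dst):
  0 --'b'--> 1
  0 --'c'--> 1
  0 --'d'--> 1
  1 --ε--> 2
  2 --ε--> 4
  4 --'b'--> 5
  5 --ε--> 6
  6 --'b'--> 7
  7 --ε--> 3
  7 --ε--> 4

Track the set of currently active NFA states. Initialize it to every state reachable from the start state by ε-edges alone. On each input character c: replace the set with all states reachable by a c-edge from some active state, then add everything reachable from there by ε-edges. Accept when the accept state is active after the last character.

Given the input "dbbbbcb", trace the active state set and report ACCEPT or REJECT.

Answer: REJECT

Trace:
initial (ε-close {0}): {0}
'd' @ 1: {1,2,4}
'b' @ 2: {5,6}
'b' @ 3: {3,4,7}  [accepting]
'b' @ 4: {5,6}
'b' @ 5: {3,4,7}  [accepting]
'c' @ 6: {}  — state set empty
rest 'b' ignored (set empty)
final: {}; accept 3 not in set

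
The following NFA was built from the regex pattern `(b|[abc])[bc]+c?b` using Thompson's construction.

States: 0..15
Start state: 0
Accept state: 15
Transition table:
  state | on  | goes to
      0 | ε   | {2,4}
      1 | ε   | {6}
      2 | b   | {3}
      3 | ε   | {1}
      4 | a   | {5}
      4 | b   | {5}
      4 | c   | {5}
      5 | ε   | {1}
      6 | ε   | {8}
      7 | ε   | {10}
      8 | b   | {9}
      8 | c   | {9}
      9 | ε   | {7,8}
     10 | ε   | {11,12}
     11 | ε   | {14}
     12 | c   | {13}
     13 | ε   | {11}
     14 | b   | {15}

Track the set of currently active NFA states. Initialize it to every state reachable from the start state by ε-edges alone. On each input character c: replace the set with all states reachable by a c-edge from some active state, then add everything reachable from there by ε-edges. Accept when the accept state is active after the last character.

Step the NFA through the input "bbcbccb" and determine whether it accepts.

start: ε-closure({0}) = {0,2,4}
'b' @ 1: {1,3,5,6,8}
'b' @ 2: {7,8,9,10,11,12,14}
'c' @ 3: {7,8,9,10,11,12,13,14}
'b' @ 4: {7,8,9,10,11,12,14,15}  [accepting]
'c' @ 5: {7,8,9,10,11,12,13,14}
'c' @ 6: {7,8,9,10,11,12,13,14}
'b' @ 7: {7,8,9,10,11,12,14,15}  [accepting]
after full input: {7,8,9,10,11,12,14,15}  (accept=15 in)

Answer: ACCEPT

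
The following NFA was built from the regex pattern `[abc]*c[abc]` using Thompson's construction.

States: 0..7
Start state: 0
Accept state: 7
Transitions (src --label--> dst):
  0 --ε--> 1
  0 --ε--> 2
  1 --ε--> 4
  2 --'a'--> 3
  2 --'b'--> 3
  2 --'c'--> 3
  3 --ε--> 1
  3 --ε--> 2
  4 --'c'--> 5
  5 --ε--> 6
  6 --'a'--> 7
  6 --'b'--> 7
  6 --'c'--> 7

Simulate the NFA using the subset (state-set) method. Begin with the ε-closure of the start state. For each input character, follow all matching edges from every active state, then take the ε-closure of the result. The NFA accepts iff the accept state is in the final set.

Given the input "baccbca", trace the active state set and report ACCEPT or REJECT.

start: ε-closure({0}) = {0,1,2,4}
'b' @ 1: {1,2,3,4}
'a' @ 2: {1,2,3,4}
'c' @ 3: {1,2,3,4,5,6}
'c' @ 4: {1,2,3,4,5,6,7}  [accepting]
'b' @ 5: {1,2,3,4,7}  [accepting]
'c' @ 6: {1,2,3,4,5,6}
'a' @ 7: {1,2,3,4,7}  [accepting]
final: {1,2,3,4,7}; accept 7 in set

Answer: ACCEPT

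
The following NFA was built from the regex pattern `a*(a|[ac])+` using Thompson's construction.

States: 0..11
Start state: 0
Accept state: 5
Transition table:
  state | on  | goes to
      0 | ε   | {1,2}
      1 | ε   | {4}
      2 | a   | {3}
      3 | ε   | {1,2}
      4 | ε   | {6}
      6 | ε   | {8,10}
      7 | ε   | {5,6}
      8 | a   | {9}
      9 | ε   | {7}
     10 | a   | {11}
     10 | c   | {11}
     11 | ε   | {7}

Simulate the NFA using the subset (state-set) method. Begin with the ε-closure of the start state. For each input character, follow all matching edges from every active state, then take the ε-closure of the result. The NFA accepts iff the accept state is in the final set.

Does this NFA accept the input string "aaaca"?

initial (ε-close {0}): {0,1,2,4,6,8,10}
'a' @ 1: {1,2,3,4,5,6,7,8,9,10,11}  (accept∈set)
'a' @ 2: {1,2,3,4,5,6,7,8,9,10,11}  (accept∈set)
'a' @ 3: {1,2,3,4,5,6,7,8,9,10,11}  (accept∈set)
'c' @ 4: {5,6,7,8,10,11}  (accept∈set)
'a' @ 5: {5,6,7,8,9,10,11}  (accept∈set)
end set {5,6,7,8,9,10,11} — state 5 in

Answer: ACCEPT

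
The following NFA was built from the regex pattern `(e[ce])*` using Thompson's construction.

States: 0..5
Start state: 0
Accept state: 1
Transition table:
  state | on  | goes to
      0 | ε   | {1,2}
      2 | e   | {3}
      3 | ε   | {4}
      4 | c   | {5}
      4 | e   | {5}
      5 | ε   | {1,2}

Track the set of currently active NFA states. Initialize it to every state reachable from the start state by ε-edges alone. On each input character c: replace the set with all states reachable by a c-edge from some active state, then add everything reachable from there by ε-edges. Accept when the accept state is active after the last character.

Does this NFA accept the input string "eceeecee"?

start: ε-closure({0}) = {0,1,2}
'e' @ 1: {3,4}
'c' @ 2: {1,2,5}  ✓accept
'e' @ 3: {3,4}
'e' @ 4: {1,2,5}  ✓accept
'e' @ 5: {3,4}
'c' @ 6: {1,2,5}  ✓accept
'e' @ 7: {3,4}
'e' @ 8: {1,2,5}  ✓accept
final: {1,2,5}; accept 1 in set

Answer: ACCEPT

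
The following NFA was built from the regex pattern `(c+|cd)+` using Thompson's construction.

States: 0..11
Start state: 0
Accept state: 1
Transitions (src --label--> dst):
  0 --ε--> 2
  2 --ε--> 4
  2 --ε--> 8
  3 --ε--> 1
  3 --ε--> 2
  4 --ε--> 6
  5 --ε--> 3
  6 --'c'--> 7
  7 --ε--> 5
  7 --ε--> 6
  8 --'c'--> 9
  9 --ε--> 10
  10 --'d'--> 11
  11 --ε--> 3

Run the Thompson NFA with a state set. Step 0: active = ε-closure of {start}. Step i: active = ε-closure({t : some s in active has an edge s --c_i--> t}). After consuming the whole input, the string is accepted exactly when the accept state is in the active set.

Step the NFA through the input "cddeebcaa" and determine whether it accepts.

start: ε-closure({0}) = {0,2,4,6,8}
'c' @ 1: {1,2,3,4,5,6,7,8,9,10}  ✓accept
'd' @ 2: {1,2,3,4,6,8,11}  ✓accept
'd' @ 3: {}  — state set empty
rest 'eebcaa' ignored (set empty)
after full input: {}  (accept=1 not in)

Answer: REJECT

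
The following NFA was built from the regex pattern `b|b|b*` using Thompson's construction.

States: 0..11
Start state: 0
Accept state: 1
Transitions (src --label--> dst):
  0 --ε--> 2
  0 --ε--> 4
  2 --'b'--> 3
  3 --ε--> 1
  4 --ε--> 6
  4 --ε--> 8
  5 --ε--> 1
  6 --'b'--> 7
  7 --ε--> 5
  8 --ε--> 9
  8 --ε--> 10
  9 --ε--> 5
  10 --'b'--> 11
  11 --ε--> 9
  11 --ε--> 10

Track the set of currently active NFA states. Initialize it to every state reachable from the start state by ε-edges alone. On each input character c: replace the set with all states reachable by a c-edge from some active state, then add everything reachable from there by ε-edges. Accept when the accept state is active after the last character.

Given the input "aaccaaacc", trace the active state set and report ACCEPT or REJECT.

Answer: REJECT

Trace:
S₀ = ε-closure({0}) = {0,1,2,4,5,6,8,9,10}
'a' @ 1: {}  — no active states
rest 'accaaacc' ignored (set empty)
end set {} — state 1 not in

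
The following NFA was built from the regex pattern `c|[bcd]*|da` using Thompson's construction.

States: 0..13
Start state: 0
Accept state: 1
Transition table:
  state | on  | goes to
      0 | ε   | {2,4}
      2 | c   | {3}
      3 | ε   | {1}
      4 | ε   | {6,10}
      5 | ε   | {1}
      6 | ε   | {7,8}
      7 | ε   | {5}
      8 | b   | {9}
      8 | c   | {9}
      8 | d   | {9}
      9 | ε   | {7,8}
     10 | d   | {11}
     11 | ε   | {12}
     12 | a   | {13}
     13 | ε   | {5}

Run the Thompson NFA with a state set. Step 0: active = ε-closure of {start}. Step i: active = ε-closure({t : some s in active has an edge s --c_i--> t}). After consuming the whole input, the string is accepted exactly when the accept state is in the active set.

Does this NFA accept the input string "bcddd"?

S₀ = ε-closure({0}) = {0,1,2,4,5,6,7,8,10}
'b' @ 1: {1,5,7,8,9}  (accept∈set)
'c' @ 2: {1,5,7,8,9}  (accept∈set)
'd' @ 3: {1,5,7,8,9}  (accept∈set)
'd' @ 4: {1,5,7,8,9}  (accept∈set)
'd' @ 5: {1,5,7,8,9}  (accept∈set)
end set {1,5,7,8,9} — state 1 in

Answer: ACCEPT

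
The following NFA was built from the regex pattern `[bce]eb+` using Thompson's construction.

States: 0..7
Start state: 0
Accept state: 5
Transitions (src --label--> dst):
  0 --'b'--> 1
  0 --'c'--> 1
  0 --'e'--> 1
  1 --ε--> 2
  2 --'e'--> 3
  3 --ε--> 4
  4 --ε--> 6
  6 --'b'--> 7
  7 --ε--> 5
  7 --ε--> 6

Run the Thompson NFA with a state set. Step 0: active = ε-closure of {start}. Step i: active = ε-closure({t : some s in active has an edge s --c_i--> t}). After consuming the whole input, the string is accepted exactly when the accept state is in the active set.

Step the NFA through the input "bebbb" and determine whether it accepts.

Answer: ACCEPT

Trace:
start: ε-closure({0}) = {0}
'b' @ 1: {1,2}
'e' @ 2: {3,4,6}
'b' @ 3: {5,6,7}  [accepting]
'b' @ 4: {5,6,7}  [accepting]
'b' @ 5: {5,6,7}  [accepting]
final: {5,6,7}; accept 5 in set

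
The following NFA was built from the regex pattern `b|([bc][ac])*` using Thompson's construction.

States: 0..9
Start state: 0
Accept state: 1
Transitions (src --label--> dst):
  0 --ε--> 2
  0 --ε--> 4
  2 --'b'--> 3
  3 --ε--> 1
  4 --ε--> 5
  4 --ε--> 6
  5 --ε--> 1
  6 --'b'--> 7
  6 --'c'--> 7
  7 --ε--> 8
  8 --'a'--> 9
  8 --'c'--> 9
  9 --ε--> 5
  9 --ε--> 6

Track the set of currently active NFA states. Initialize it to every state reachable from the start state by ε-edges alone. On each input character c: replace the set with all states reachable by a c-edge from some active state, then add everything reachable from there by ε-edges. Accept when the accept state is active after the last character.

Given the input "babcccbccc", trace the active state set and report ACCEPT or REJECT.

initial (ε-close {0}): {0,1,2,4,5,6}
'b' @ 1: {1,3,7,8}  (accept∈set)
'a' @ 2: {1,5,6,9}  (accept∈set)
'b' @ 3: {7,8}
'c' @ 4: {1,5,6,9}  (accept∈set)
'c' @ 5: {7,8}
'c' @ 6: {1,5,6,9}  (accept∈set)
'b' @ 7: {7,8}
'c' @ 8: {1,5,6,9}  (accept∈set)
'c' @ 9: {7,8}
'c' @ 10: {1,5,6,9}  (accept∈set)
end set {1,5,6,9} — state 1 in

Answer: ACCEPT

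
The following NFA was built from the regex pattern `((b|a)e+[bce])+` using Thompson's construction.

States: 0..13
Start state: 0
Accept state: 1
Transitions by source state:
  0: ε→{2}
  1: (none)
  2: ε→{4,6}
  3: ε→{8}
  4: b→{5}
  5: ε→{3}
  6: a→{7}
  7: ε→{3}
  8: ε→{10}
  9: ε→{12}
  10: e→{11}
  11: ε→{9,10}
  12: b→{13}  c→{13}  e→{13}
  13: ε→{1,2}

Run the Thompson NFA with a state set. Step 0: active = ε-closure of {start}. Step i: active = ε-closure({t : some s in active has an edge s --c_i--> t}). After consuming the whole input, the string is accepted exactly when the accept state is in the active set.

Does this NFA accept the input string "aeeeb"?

start: ε-closure({0}) = {0,2,4,6}
'a' @ 1: {3,7,8,10}
'e' @ 2: {9,10,11,12}
'e' @ 3: {1,2,4,6,9,10,11,12,13}  (accept∈set)
'e' @ 4: {1,2,4,6,9,10,11,12,13}  (accept∈set)
'b' @ 5: {1,2,3,4,5,6,8,10,13}  (accept∈set)
end set {1,2,3,4,5,6,8,10,13} — state 1 in

Answer: ACCEPT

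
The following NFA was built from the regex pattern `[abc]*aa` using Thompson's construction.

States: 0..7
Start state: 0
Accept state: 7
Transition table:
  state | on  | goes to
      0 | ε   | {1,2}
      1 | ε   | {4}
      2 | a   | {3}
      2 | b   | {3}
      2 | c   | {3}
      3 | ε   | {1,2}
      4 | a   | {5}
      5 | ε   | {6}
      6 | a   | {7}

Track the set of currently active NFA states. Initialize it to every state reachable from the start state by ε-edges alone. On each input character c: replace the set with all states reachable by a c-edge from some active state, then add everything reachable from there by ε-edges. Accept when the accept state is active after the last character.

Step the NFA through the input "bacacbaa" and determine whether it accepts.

S₀ = ε-closure({0}) = {0,1,2,4}
'b' @ 1: {1,2,3,4}
'a' @ 2: {1,2,3,4,5,6}
'c' @ 3: {1,2,3,4}
'a' @ 4: {1,2,3,4,5,6}
'c' @ 5: {1,2,3,4}
'b' @ 6: {1,2,3,4}
'a' @ 7: {1,2,3,4,5,6}
'a' @ 8: {1,2,3,4,5,6,7}  [accepting]
final: {1,2,3,4,5,6,7}; accept 7 in set

Answer: ACCEPT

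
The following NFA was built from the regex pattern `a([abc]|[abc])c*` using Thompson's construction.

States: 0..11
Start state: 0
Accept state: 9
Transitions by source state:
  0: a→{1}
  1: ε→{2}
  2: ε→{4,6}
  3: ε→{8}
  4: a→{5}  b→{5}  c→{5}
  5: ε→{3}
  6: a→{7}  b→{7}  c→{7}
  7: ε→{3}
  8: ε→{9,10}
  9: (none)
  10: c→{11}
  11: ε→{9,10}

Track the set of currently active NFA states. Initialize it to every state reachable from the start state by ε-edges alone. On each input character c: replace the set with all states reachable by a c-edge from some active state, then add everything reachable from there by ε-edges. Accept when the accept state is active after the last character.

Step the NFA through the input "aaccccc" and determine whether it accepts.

Answer: ACCEPT

Trace:
S₀ = ε-closure({0}) = {0}
'a' @ 1: {1,2,4,6}
'a' @ 2: {3,5,7,8,9,10}  [accepting]
'c' @ 3: {9,10,11}  [accepting]
'c' @ 4: {9,10,11}  [accepting]
'c' @ 5: {9,10,11}  [accepting]
'c' @ 6: {9,10,11}  [accepting]
'c' @ 7: {9,10,11}  [accepting]
end set {9,10,11} — state 9 in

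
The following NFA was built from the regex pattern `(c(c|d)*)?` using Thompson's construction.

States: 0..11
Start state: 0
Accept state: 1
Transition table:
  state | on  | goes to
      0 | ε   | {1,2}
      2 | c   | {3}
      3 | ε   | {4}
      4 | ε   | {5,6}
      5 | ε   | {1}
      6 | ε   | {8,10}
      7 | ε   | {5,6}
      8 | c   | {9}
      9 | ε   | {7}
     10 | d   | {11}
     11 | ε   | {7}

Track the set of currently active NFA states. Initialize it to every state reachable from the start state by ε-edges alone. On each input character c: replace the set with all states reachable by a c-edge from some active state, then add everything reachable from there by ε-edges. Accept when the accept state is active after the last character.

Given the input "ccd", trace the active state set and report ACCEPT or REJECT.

Answer: ACCEPT

Steps:
start: ε-closure({0}) = {0,1,2}
'c' @ 1: {1,3,4,5,6,8,10}  [accepting]
'c' @ 2: {1,5,6,7,8,9,10}  [accepting]
'd' @ 3: {1,5,6,7,8,10,11}  [accepting]
end set {1,5,6,7,8,10,11} — state 1 in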